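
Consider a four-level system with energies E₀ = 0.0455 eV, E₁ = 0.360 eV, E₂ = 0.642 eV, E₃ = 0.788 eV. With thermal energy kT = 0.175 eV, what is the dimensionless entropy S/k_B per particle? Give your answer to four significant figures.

0.5820

Eᵢ/kT = 0.260000, 2.05714, 3.66857, 4.50286.
Z = Σ e^(−Eᵢ/kT) = e^(−0.260000) + e^(−2.05714) + e^(−3.66857) + e^(−4.50286) = 0.771052 + 0.127819 + 0.0255129 + 0.0110773 = 0.935461.
⟨E⟩ = Σ EᵢPᵢ = 0.113533 eV.
S/k_B = ln Z + ⟨E⟩/kT = ln(0.935461) + 0.113533/0.175 = -0.0667158 + 0.648760 = 0.5820.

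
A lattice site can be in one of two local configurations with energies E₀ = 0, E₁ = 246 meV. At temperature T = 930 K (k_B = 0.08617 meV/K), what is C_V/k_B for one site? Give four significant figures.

0.3996

k_BT = 0.08617 × 930 K = 80.1381 meV.
Eᵢ/kT = 0, 3.06970.
Z = Σ e^(−Eᵢ/kT) = e^(−0) + e^(−3.06970) = 1.00000 + 0.0464351 = 1.04644.
⟨E⟩ = 10.9161 meV, ⟨E²⟩ = 2685.36 meV².
C_V/k_B = (⟨E²⟩ − ⟨E⟩²)/(kT)² = (2685.36 − 119.161)/6422.12 = 0.3996.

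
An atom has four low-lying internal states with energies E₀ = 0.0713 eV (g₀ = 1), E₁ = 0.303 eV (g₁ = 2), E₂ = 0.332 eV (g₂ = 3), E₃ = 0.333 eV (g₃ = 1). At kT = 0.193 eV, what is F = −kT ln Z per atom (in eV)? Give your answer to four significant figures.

Eᵢ/kT = 0.369430, 1.56995, 1.72021, 1.72539.
Z = Σ gᵢe^(−Eᵢ/kT) = 1·e^(−0.369430) + 2·e^(−1.56995) + 3·e^(−1.72021) + 1·e^(−1.72539) = 0.691128 + 0.416111 + 0.537086 + 0.178104 = 1.82243.
F = −kT ln Z = −0.193 × ln(1.82243) = −0.193 × 0.600171 = -0.1158 eV.

-0.1158 eV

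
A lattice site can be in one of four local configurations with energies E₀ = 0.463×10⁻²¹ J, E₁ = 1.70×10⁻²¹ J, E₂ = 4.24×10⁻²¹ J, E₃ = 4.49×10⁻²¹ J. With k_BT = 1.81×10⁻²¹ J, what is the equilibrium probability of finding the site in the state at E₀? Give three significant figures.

Eᵢ/kT = 0.25580, 0.93923, 2.3425, 2.4807.
Z = Σ e^(−Eᵢ/kT) = e^(−0.25580) + e^(−0.93923) + e^(−2.3425) + e^(−2.4807) = 0.77430 + 0.39093 + 0.096087 + 0.083685 = 1.3450.
P₀ = e^(−E₀/kT) / Z = 0.77430/1.3450 = 0.576.

0.576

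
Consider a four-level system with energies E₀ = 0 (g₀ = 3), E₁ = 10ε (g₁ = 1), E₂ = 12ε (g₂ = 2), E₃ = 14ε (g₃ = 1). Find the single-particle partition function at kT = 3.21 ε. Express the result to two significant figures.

Z = 3.1

Eᵢ/kT = 0, 3.115, 3.738, 4.361.
Z = Σ gᵢe^(−Eᵢ/kT) = 3·e^(−0) + 1·e^(−3.115) + 2·e^(−3.738) + 1·e^(−4.361) = 3.000 + 0.04438 + 0.04760 + 0.01277 = 3.105.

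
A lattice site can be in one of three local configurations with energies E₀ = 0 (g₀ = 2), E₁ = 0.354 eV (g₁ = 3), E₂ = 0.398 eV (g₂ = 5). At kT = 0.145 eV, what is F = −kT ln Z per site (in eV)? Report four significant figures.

-0.1376 eV

Eᵢ/kT = 0, 2.44138, 2.74483.
Z = Σ gᵢe^(−Eᵢ/kT) = 2·e^(−0) + 3·e^(−2.44138) + 5·e^(−2.74483) = 2.00000 + 0.261122 + 0.321296 = 2.58242.
F = −kT ln Z = −0.145 × ln(2.58242) = −0.145 × 0.948727 = -0.1376 eV.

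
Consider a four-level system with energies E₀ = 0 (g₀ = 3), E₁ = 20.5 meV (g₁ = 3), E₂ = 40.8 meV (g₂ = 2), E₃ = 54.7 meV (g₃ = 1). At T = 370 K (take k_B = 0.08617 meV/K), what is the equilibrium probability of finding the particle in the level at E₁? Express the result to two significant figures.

0.30

k_BT = 0.08617 × 370 K = 31.88 meV.
Eᵢ/kT = 0, 0.6430, 1.280, 1.716.
Z = Σ gᵢe^(−Eᵢ/kT) = 3·e^(−0) + 3·e^(−0.6430) + 2·e^(−1.280) + 1·e^(−1.716) = 3.000 + 1.577 + 0.5561 + 0.1798 = 5.313.
P₁ = g₁ e^(−E₁/kT) / Z = 1.577/5.313 = 0.30.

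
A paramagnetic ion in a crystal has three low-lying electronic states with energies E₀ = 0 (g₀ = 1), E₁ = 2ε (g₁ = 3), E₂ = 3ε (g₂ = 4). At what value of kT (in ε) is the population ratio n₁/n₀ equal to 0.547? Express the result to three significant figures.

n₁/n₀ = (g₁/g₀) exp[−(E₁−E₀)/kT] = 0.547.
⇒ (E₁−E₀)/kT = ln((3/1)/0.547) = ln(5.4845) = 1.7019.
kT = 2ε / 1.7019 = 1.18 ε.

1.18 ε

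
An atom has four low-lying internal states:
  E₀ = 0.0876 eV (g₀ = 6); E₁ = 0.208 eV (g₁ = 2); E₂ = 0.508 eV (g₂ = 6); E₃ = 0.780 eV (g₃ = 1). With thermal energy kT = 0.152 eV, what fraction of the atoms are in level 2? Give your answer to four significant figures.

0.05176

Eᵢ/kT = 0.576316, 1.36842, 3.34211, 5.13158.
Z = Σ gᵢe^(−Eᵢ/kT) = 6·e^(−0.576316) + 2·e^(−1.36842) + 6·e^(−3.34211) + 1·e^(−5.13158) = 3.37179 + 0.509018 + 0.212174 + 0.00590722 = 4.09889.
P₂ = g₂ e^(−E₂/kT) / Z = 0.212174/4.09889 = 0.05176.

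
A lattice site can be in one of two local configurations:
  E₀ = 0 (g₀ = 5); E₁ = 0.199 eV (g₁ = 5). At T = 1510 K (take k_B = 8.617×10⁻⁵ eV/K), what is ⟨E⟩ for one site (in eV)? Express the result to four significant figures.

0.03544 eV

k_BT = 8.617×10⁻⁵ × 1510 K = 0.130117 eV.
Eᵢ/kT = 0, 1.52939.
Z = Σ gᵢe^(−Eᵢ/kT) = 5·e^(−0) + 5·e^(−1.52939) = 5.00000 + 1.08334 = 6.08334.
⟨E⟩ = Σ Eᵢ gᵢe^(−Eᵢ/kT) / Z = (0·5.00000 + 0.199·1.08334) / 6.08334 = 0.03544 eV.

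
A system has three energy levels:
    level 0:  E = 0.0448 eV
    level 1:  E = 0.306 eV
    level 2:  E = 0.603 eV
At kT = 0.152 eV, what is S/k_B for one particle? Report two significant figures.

Eᵢ/kT = 0.2947, 2.013, 3.967.
Z = Σ e^(−Eᵢ/kT) = e^(−0.2947) + e^(−2.013) + e^(−3.967) = 0.7448 + 0.1336 + 0.01893 = 0.8973.
⟨E⟩ = Σ EᵢPᵢ = 0.09547 eV.
S/k_B = ln Z + ⟨E⟩/kT = ln(0.8973) + 0.09547/0.152 = -0.1084 + 0.6281 = 0.52.

0.52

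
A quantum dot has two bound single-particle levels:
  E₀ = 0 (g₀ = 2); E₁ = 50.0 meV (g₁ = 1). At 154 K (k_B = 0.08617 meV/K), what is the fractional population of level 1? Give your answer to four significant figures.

0.01142

k_BT = 0.08617 × 154 K = 13.2702 meV.
Eᵢ/kT = 0, 3.76784.
Z = Σ gᵢe^(−Eᵢ/kT) = 2·e^(−0) + 1·e^(−3.76784) = 2.00000 + 0.0231019 = 2.02310.
P₁ = g₁ e^(−E₁/kT) / Z = 0.0231019/2.02310 = 0.01142.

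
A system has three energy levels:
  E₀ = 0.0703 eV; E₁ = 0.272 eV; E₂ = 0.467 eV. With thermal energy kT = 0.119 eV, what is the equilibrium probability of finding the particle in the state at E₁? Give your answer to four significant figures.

0.1506

Eᵢ/kT = 0.590756, 2.28571, 3.92437.
Z = Σ e^(−Eᵢ/kT) = e^(−0.590756) + e^(−2.28571) + e^(−3.92437) = 0.553908 + 0.101702 + 0.0197546 = 0.675365.
P₁ = e^(−E₁/kT) / Z = 0.101702/0.675365 = 0.1506.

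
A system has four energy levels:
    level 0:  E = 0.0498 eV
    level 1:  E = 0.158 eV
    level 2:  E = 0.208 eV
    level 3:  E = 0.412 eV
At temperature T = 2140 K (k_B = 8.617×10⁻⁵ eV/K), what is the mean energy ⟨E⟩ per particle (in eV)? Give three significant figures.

0.134 eV

k_BT = 8.617×10⁻⁵ × 2140 K = 0.18440 eV.
Eᵢ/kT = 0.27007, 0.85683, 1.1280, 2.2343.
Z = Σ e^(−Eᵢ/kT) = e^(−0.27007) + e^(−0.85683) + e^(−1.1280) + e^(−2.2343) = 0.76333 + 0.42451 + 0.32368 + 0.10707 = 1.6186.
⟨E⟩ = Σ Eᵢ e^(−Eᵢ/kT) / Z = (0.0498·0.76333 + 0.158·0.42451 + 0.208·0.32368 + 0.412·0.10707) / 1.6186 = 0.134 eV.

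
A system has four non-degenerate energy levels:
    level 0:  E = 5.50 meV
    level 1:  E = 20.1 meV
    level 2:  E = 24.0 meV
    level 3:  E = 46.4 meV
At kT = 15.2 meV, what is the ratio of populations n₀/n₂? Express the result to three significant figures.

n₀/n₂ = exp[−(E₀−E₂)/kT] = exp(−(-18.50 meV)/(15.2 meV)) = exp(1.2171) = 3.38.

3.38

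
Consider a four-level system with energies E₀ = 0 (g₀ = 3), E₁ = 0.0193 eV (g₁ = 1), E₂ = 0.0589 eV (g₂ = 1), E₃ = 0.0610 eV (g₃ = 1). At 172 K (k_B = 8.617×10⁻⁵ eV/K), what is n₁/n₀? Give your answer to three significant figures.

k_BT = 8.617×10⁻⁵ × 172 K = 0.014821 eV.
n₁/n₀ = (g₁/g₀) exp[−(E₁−E₀)/kT] = (1/3) × exp(−(0.0193 eV)/(0.014821 eV)) = (1/3) × exp(-1.3022) = 0.0906.

0.0906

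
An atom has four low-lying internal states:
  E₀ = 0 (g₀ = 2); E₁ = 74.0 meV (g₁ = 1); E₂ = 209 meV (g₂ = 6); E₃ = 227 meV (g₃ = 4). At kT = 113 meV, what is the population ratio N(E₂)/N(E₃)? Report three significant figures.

n₂/n₃ = (g₂/g₃) exp[−(E₂−E₃)/kT] = (6/4) × exp(−(-18 meV)/(113 meV)) = (6/4) × exp(0.15929) = 1.76.

1.76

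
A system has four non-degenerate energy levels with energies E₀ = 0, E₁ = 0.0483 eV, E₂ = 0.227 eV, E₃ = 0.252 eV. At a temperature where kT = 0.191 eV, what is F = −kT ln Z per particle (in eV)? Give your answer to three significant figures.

Eᵢ/kT = 0, 0.25288, 1.1885, 1.3194.
Z = Σ e^(−Eᵢ/kT) = e^(−0) + e^(−0.25288) + e^(−1.1885) + e^(−1.3194) = 1.0000 + 0.77656 + 0.30468 + 0.26730 = 2.3485.
F = −kT ln Z = −0.191 × ln(2.3485) = −0.191 × 0.85378 = -0.163 eV.

-0.163 eV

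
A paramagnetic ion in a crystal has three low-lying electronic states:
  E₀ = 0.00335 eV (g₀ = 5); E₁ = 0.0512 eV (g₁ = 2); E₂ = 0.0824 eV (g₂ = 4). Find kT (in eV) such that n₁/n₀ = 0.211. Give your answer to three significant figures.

n₁/n₀ = (g₁/g₀) exp[−(E₁−E₀)/kT] = 0.211.
⇒ (E₁−E₀)/kT = ln((2/5)/0.211) = ln(1.8957) = 0.63959.
kT = 0.04785 eV / 0.63959 = 0.0748 eV.

0.0748 eV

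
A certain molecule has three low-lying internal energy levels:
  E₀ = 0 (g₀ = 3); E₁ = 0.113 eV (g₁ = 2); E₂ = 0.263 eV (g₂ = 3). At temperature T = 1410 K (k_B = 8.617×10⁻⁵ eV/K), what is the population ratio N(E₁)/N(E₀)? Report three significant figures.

0.263

k_BT = 8.617×10⁻⁵ × 1410 K = 0.12150 eV.
n₁/n₀ = (g₁/g₀) exp[−(E₁−E₀)/kT] = (2/3) × exp(−(0.113 eV)/(0.12150 eV)) = (2/3) × exp(-0.93004) = 0.263.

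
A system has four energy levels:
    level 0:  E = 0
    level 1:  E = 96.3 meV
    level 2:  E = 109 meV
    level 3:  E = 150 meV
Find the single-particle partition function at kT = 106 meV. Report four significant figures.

Eᵢ/kT = 0, 0.908491, 1.02830, 1.41509.
Z = Σ e^(−Eᵢ/kT) = e^(−0) + e^(−0.908491) + e^(−1.02830) + e^(−1.41509) = 1.00000 + 0.403132 + 0.357614 + 0.242904 = 2.00365.

Z = 2.004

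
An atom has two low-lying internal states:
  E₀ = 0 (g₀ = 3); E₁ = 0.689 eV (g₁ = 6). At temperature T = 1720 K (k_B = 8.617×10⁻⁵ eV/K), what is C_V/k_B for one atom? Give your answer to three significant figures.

k_BT = 8.617×10⁻⁵ × 1720 K = 0.14821 eV.
Eᵢ/kT = 0, 4.6488.
Z = Σ gᵢe^(−Eᵢ/kT) = 3·e^(−0) + 6·e^(−4.6488) = 3.0000 + 0.057438 = 3.0574.
⟨E⟩ = 0.012944 eV, ⟨E²⟩ = 0.0089184 eV².
C_V/k_B = (⟨E²⟩ − ⟨E⟩²)/(kT)² = (0.0089184 − 0.00016755)/0.021966 = 0.398.

0.398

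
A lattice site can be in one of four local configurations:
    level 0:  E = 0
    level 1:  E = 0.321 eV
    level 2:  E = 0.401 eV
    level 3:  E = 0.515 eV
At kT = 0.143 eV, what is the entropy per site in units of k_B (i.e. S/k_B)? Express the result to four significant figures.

0.6009

Eᵢ/kT = 0, 2.24476, 2.80420, 3.60140.
Z = Σ e^(−Eᵢ/kT) = e^(−0) + e^(−2.24476) + e^(−2.80420) + e^(−3.60140) = 1.00000 + 0.105953 + 0.0605552 + 0.0272855 = 1.19379.
⟨E⟩ = Σ EᵢPᵢ = 0.0606016 eV.
S/k_B = ln Z + ⟨E⟩/kT = ln(1.19379) + 0.0606016/0.143 = 0.177133 + 0.423787 = 0.6009.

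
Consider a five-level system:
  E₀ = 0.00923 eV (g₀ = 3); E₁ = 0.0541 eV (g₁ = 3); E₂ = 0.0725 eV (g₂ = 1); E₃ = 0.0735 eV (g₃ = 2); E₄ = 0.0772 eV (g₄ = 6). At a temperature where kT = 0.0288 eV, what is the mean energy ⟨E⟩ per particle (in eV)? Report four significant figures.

Eᵢ/kT = 0.320486, 1.87847, 2.51736, 2.55208, 2.68056.
Z = Σ gᵢe^(−Eᵢ/kT) = 3·e^(−0.320486) + 3·e^(−1.87847) + 1·e^(−2.51736) + 2·e^(−2.55208) + 6·e^(−2.68056) = 2.17739 + 0.458471 + 0.0806723 + 0.155839 + 0.411149 = 3.28352.
⟨E⟩ = Σ Eᵢ gᵢe^(−Eᵢ/kT) / Z = (0.00923·2.17739 + 0.0541·0.458471 + 0.0725·0.0806723 + 0.0735·0.155839 + 0.0772·0.411149) / 3.28352 = 0.02861 eV.

0.02861 eV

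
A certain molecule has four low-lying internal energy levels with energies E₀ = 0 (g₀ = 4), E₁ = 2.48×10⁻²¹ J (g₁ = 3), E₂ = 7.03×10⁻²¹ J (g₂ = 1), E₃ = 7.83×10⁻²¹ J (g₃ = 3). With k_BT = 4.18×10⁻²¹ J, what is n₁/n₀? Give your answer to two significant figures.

n₁/n₀ = (g₁/g₀) exp[−(E₁−E₀)/kT] = (3/4) × exp(−(2.48 ×10⁻²¹ J)/(4.18 ×10⁻²¹ J)) = (3/4) × exp(-0.5933) = 0.41.

0.41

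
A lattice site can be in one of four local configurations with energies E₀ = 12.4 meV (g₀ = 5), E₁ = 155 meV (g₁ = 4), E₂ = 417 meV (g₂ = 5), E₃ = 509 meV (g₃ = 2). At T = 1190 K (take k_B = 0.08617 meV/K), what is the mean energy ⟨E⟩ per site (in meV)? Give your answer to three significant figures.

k_BT = 0.08617 × 1190 K = 102.54 meV.
Eᵢ/kT = 0.12093, 1.5116, 4.0667, 4.9639.
Z = Σ gᵢe^(−Eᵢ/kT) = 5·e^(−0.12093) + 4·e^(−1.5116) + 5·e^(−4.0667) + 2·e^(−4.9639) = 4.4305 + 0.88223 + 0.085669 + 0.013971 = 5.4124.
⟨E⟩ = Σ Eᵢ gᵢe^(−Eᵢ/kT) / Z = (12.4·4.4305 + 155·0.88223 + 417·0.085669 + 509·0.013971) / 5.4124 = 43.3 meV.

43.3 meV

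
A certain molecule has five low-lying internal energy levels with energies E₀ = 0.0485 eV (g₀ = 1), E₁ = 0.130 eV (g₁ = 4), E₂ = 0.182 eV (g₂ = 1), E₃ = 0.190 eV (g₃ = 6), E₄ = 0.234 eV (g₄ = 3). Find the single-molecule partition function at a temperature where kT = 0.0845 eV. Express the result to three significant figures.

Eᵢ/kT = 0.57396, 1.5385, 2.1538, 2.2485, 2.7692.
Z = Σ gᵢe^(−Eᵢ/kT) = 1·e^(−0.57396) + 4·e^(−1.5385) + 1·e^(−2.1538) + 6·e^(−2.2485) + 3·e^(−2.7692) = 0.56329 + 0.85881 + 0.11604 + 0.63334 + 0.18814 = 2.3596.

Z = 2.36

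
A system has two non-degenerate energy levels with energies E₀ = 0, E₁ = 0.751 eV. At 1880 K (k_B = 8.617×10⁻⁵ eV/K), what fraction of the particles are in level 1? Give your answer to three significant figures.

0.00961

k_BT = 8.617×10⁻⁵ × 1880 K = 0.16200 eV.
Eᵢ/kT = 0, 4.6358.
Z = Σ e^(−Eᵢ/kT) = e^(−0) + e^(−4.6358) = 1.0000 + 0.0096983 = 1.0097.
P₁ = e^(−E₁/kT) / Z = 0.0096983/1.0097 = 0.00961.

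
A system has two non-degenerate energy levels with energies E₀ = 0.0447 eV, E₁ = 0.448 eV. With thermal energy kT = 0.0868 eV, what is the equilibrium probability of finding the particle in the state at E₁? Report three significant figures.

0.00951

Eᵢ/kT = 0.51498, 5.1613.
Z = Σ e^(−Eᵢ/kT) = e^(−0.51498) + e^(−5.1613) = 0.59751 + 0.0057342 = 0.60324.
P₁ = e^(−E₁/kT) / Z = 0.0057342/0.60324 = 0.00951.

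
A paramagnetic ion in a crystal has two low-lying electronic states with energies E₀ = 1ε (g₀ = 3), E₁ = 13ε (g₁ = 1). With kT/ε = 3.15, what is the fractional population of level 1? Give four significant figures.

Eᵢ/kT = 0.317460, 4.12698.
Z = Σ gᵢe^(−Eᵢ/kT) = 3·e^(−0.317460) + 1·e^(−4.12698) = 2.18399 + 0.0161315 = 2.20012.
P₁ = g₁ e^(−E₁/kT) / Z = 0.0161315/2.20012 = 0.007332.

0.007332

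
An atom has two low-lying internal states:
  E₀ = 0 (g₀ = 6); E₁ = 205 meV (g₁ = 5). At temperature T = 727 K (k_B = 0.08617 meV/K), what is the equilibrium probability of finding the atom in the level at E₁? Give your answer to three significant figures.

k_BT = 0.08617 × 727 K = 62.646 meV.
Eᵢ/kT = 0, 3.2724.
Z = Σ gᵢe^(−Eᵢ/kT) = 6·e^(−0) + 5·e^(−3.2724) = 6.0000 + 0.18958 = 6.1896.
P₁ = g₁ e^(−E₁/kT) / Z = 0.18958/6.1896 = 0.0306.

0.0306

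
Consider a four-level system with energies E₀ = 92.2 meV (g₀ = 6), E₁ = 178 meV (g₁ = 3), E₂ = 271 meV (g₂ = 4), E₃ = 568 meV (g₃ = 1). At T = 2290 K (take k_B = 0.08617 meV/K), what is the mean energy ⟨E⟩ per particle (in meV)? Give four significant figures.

k_BT = 0.08617 × 2290 K = 197.329 meV.
Eᵢ/kT = 0.467240, 0.902047, 1.37334, 2.87844.
Z = Σ gᵢe^(−Eᵢ/kT) = 6·e^(−0.467240) + 3·e^(−0.902047) + 4·e^(−1.37334) + 1·e^(−2.87844) = 3.76038 + 1.21721 + 1.01304 + 0.0562224 = 6.04685.
⟨E⟩ = Σ Eᵢ gᵢe^(−Eᵢ/kT) / Z = (92.2·3.76038 + 178·1.21721 + 271·1.01304 + 568·0.0562224) / 6.04685 = 143.8 meV.

143.8 meV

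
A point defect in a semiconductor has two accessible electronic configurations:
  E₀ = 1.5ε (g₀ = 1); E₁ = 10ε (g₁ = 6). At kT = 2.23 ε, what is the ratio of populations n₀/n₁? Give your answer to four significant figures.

7.538

n₀/n₁ = (g₀/g₁) exp[−(E₀−E₁)/kT] = (1/6) × exp(−(-8.5ε)/(2.23ε)) = (1/6) × exp(3.81166) = 7.538.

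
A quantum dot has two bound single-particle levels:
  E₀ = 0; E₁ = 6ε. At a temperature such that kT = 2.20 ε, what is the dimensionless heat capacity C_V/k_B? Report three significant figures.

Eᵢ/kT = 0, 2.7273.
Z = Σ e^(−Eᵢ/kT) = e^(−0) + e^(−2.7273) = 1.0000 + 0.065396 = 1.0654.
⟨E⟩ = 0.36829 ε, ⟨E²⟩ = 2.2097 ε².
C_V/k_B = (⟨E²⟩ − ⟨E⟩²)/(kT)² = (2.2097 − 0.13564)/4.8400 = 0.429.

0.429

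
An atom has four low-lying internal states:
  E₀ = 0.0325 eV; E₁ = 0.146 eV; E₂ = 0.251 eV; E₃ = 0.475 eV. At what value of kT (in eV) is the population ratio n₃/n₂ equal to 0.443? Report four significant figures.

n₃/n₂ = exp[−(E₃−E₂)/kT] = 0.443.
⇒ (E₃−E₂)/kT = ln(1/0.443) = ln(2.25734) = 0.814187.
kT = 0.224 eV / 0.814187 = 0.2751 eV.

0.2751 eV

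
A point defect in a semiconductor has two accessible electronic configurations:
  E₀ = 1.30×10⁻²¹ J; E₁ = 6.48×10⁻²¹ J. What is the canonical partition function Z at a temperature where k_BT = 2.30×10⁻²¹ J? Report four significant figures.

Eᵢ/kT = 0.565217, 2.81739.
Z = Σ e^(−Eᵢ/kT) = e^(−0.565217) + e^(−2.81739) = 0.568237 + 0.0597617 = 0.627999.

Z = 0.6280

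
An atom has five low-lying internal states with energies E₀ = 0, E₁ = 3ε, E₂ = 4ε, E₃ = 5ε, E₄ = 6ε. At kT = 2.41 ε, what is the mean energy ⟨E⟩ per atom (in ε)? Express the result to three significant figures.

Eᵢ/kT = 0, 1.2448, 1.6598, 2.0747, 2.4896.
Z = Σ e^(−Eᵢ/kT) = e^(−0) + e^(−1.2448) + e^(−1.6598) + e^(−2.0747) + e^(−2.4896) = 1.0000 + 0.28800 + 0.19018 + 0.12559 + 0.082943 = 1.6867.
⟨E⟩ = Σ Eᵢ e^(−Eᵢ/kT) / Z = (0·1.0000 + 3·0.28800 + 4·0.19018 + 5·0.12559 + 6·0.082943) / 1.6867 = 1.63 ε.

1.63 ε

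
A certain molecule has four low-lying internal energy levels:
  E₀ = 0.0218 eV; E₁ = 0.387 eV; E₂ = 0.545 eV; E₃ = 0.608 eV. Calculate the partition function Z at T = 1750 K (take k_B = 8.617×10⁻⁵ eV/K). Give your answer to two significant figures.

Z = 0.99

k_BT = 8.617×10⁻⁵ × 1750 K = 0.1508 eV.
Eᵢ/kT = 0.1446, 2.566, 3.614, 4.032.
Z = Σ e^(−Eᵢ/kT) = e^(−0.1446) + e^(−2.566) + e^(−3.614) + e^(−4.032) = 0.8654 + 0.07684 + 0.02694 + 0.01774 = 0.9869.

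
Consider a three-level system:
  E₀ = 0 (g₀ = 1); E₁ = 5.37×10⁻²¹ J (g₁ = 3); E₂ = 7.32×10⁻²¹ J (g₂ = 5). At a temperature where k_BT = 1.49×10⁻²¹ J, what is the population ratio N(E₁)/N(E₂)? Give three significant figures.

2.22

n₁/n₂ = (g₁/g₂) exp[−(E₁−E₂)/kT] = (3/5) × exp(−(-1.95 ×10⁻²¹ J)/(1.49 ×10⁻²¹ J)) = (3/5) × exp(1.3087) = 2.22.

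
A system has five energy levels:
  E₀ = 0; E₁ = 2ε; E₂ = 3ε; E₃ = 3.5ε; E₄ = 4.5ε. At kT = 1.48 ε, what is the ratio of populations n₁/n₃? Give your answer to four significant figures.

n₁/n₃ = exp[−(E₁−E₃)/kT] = exp(−(-1.5ε)/(1.48ε)) = exp(1.01351) = 2.755.

2.755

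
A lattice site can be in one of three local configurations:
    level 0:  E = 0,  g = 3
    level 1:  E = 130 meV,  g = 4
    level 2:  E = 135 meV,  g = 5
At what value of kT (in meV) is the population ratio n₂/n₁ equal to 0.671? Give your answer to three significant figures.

n₂/n₁ = (g₂/g₁) exp[−(E₂−E₁)/kT] = 0.671.
⇒ (E₂−E₁)/kT = ln((5/4)/0.671) = ln(1.8629) = 0.62213.
kT = 5 meV / 0.62213 = 8.04 meV.

8.04 meV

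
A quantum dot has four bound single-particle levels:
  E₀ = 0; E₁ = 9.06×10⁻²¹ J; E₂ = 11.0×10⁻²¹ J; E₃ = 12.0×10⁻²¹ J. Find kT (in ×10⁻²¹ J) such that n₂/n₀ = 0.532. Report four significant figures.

n₂/n₀ = exp[−(E₂−E₀)/kT] = 0.532.
⇒ (E₂−E₀)/kT = ln(1/0.532) = ln(1.87970) = 0.631112.
kT = 11.0 ×10⁻²¹ J / 0.631112 = 17.43 ×10⁻²¹ J.

17.43 ×10⁻²¹ J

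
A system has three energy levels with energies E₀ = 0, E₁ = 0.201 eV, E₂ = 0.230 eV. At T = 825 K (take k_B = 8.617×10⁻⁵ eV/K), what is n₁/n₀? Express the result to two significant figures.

k_BT = 8.617×10⁻⁵ × 825 K = 0.07109 eV.
n₁/n₀ = exp[−(E₁−E₀)/kT] = exp(−(0.201 eV)/(0.07109 eV)) = exp(-2.827) = 0.059.

0.059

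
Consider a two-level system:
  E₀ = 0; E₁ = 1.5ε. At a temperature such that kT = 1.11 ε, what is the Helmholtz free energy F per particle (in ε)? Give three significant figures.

-0.256 ε

Eᵢ/kT = 0, 1.3514.
Z = Σ e^(−Eᵢ/kT) = e^(−0) + e^(−1.3514) = 1.0000 + 0.25888 = 1.2589.
F = −kT ln Z = −1.11 × ln(1.2589) = −1.11 × 0.23024 = -0.256 ε.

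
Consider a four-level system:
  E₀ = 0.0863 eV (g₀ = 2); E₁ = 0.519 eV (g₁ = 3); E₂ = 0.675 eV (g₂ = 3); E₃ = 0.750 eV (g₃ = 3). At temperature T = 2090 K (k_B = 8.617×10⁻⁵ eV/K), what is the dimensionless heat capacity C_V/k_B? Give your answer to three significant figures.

k_BT = 8.617×10⁻⁵ × 2090 K = 0.18010 eV.
Eᵢ/kT = 0.47918, 2.8817, 3.7479, 4.1644.
Z = Σ gᵢe^(−Eᵢ/kT) = 2·e^(−0.47918) + 3·e^(−2.8817) + 3·e^(−3.7479) + 3·e^(−4.1644) = 1.2386 + 0.16812 + 0.070702 + 0.046617 = 1.5240.
⟨E⟩ = 0.18165 eV, ⟨E²⟩ = 0.074111 eV².
C_V/k_B = (⟨E²⟩ − ⟨E⟩²)/(kT)² = (0.074111 − 0.032997)/0.032436 = 1.27.

1.27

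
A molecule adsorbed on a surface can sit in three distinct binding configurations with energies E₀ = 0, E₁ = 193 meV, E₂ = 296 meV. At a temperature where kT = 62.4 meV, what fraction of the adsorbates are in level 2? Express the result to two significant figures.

Eᵢ/kT = 0, 3.093, 4.744.
Z = Σ e^(−Eᵢ/kT) = e^(−0) + e^(−3.093) + e^(−4.744) = 1.000 + 0.04537 + 0.008704 = 1.054.
P₂ = e^(−E₂/kT) / Z = 0.008704/1.054 = 0.0083.

0.0083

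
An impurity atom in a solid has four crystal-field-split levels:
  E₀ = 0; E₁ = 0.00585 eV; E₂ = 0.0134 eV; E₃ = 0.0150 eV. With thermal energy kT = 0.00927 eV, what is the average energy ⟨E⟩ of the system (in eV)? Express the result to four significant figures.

Eᵢ/kT = 0, 0.631068, 1.44552, 1.61812.
Z = Σ e^(−Eᵢ/kT) = e^(−0) + e^(−0.631068) + e^(−1.44552) + e^(−1.61812) = 1.00000 + 0.532023 + 0.235624 + 0.198271 = 1.96592.
⟨E⟩ = Σ Eᵢ e^(−Eᵢ/kT) / Z = (0·1.00000 + 0.00585·0.532023 + 0.0134·0.235624 + 0.0150·0.198271) / 1.96592 = 0.004702 eV.

0.004702 eV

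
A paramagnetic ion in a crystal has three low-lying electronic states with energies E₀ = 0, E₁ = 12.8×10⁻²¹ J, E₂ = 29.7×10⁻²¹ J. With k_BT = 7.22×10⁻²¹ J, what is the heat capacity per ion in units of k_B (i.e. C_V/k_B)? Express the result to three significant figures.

Eᵢ/kT = 0, 1.7729, 4.1136.
Z = Σ e^(−Eᵢ/kT) = e^(−0) + e^(−1.7729) + e^(−4.1136) = 1.0000 + 0.16984 + 0.016349 = 1.1862.
⟨E⟩ = 2.2420, ⟨E²⟩ = 35.616.
C_V/k_B = (⟨E²⟩ − ⟨E⟩²)/(kT)² = (35.616 − 5.0266)/52.128 = 0.587.

0.587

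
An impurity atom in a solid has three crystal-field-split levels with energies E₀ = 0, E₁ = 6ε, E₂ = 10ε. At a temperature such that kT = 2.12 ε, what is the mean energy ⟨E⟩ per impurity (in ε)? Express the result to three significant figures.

0.415 ε

Eᵢ/kT = 0, 2.8302, 4.7170.
Z = Σ e^(−Eᵢ/kT) = e^(−0) + e^(−2.8302) + e^(−4.7170) = 1.0000 + 0.059001 + 0.0089420 = 1.0679.
⟨E⟩ = Σ Eᵢ e^(−Eᵢ/kT) / Z = (0·1.0000 + 6·0.059001 + 10·0.0089420) / 1.0679 = 0.415 ε.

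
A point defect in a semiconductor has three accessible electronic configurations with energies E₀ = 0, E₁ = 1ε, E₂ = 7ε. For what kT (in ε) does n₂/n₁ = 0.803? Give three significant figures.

n₂/n₁ = exp[−(E₂−E₁)/kT] = 0.803.
⇒ (E₂−E₁)/kT = ln(1/0.803) = ln(1.2453) = 0.21938.
kT = 6ε / 0.21938 = 27.3 ε.

27.3 ε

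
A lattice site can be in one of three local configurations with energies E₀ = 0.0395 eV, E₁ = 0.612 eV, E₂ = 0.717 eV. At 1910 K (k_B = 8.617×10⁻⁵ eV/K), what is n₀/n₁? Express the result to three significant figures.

32.4

k_BT = 8.617×10⁻⁵ × 1910 K = 0.16458 eV.
n₀/n₁ = exp[−(E₀−E₁)/kT] = exp(−(-0.5725 eV)/(0.16458 eV)) = exp(3.4786) = 32.4.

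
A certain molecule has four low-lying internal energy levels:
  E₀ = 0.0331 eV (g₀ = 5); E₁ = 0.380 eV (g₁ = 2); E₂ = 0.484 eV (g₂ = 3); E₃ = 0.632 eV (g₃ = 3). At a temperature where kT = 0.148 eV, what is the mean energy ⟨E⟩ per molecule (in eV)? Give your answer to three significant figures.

0.0632 eV

Eᵢ/kT = 0.22365, 2.5676, 3.2703, 4.2703.
Z = Σ gᵢe^(−Eᵢ/kT) = 5·e^(−0.22365) + 2·e^(−2.5676) + 3·e^(−3.2703) + 3·e^(−4.2703) = 3.9980 + 0.15344 + 0.11399 + 0.041933 = 4.3074.
⟨E⟩ = Σ Eᵢ gᵢe^(−Eᵢ/kT) / Z = (0.0331·3.9980 + 0.380·0.15344 + 0.484·0.11399 + 0.632·0.041933) / 4.3074 = 0.0632 eV.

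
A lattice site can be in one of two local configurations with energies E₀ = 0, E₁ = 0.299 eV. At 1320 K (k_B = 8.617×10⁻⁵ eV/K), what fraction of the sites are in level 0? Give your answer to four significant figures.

k_BT = 8.617×10⁻⁵ × 1320 K = 0.113744 eV.
Eᵢ/kT = 0, 2.62871.
Z = Σ e^(−Eᵢ/kT) = e^(−0) + e^(−2.62871) = 1.00000 + 0.0721715 = 1.07217.
P₀ = e^(−E₀/kT) / Z = 1.00000/1.07217 = 0.9327.

0.9327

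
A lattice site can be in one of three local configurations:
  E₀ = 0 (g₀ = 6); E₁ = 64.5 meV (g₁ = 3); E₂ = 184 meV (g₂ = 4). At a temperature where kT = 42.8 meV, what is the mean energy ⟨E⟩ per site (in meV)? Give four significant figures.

Eᵢ/kT = 0, 1.50701, 4.29907.
Z = Σ gᵢe^(−Eᵢ/kT) = 6·e^(−0) + 3·e^(−1.50701) + 4·e^(−4.29907) = 6.00000 + 0.664714 + 0.0543247 = 6.71904.
⟨E⟩ = Σ Eᵢ gᵢe^(−Eᵢ/kT) / Z = (0·6.00000 + 64.5·0.664714 + 184·0.0543247) / 6.71904 = 7.869 meV.

7.869 meV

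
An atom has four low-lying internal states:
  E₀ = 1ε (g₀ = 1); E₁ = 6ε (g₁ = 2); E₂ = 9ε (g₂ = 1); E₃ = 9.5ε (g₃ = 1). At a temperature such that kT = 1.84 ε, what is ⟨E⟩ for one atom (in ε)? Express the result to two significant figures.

Eᵢ/kT = 0.5435, 3.261, 4.891, 5.163.
Z = Σ gᵢe^(−Eᵢ/kT) = 1·e^(−0.5435) + 2·e^(−3.261) + 1·e^(−4.891) + 1·e^(−5.163) = 0.5807 + 0.07670 + 0.007514 + 0.005725 = 0.6706.
⟨E⟩ = Σ Eᵢ gᵢe^(−Eᵢ/kT) / Z = (1·0.5807 + 6·0.07670 + 9·0.007514 + 9.5·0.005725) / 0.6706 = 1.7 ε.

1.7 ε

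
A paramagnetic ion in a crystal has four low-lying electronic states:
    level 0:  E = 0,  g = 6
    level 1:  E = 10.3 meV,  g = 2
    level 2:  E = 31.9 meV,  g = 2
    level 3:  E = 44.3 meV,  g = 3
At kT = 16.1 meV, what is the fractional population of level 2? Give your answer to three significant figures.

0.0367

Eᵢ/kT = 0, 0.63975, 1.9814, 2.7516.
Z = Σ gᵢe^(−Eᵢ/kT) = 6·e^(−0) + 2·e^(−0.63975) + 2·e^(−1.9814) + 3·e^(−2.7516) = 6.0000 + 1.0548 + 0.27575 + 0.19148 = 7.5220.
P₂ = g₂ e^(−E₂/kT) / Z = 0.27575/7.5220 = 0.0367.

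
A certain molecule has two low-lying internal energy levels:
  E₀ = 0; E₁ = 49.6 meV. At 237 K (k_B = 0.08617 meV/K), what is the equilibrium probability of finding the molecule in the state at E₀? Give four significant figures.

0.9190

k_BT = 0.08617 × 237 K = 20.4223 meV.
Eᵢ/kT = 0, 2.42872.
Z = Σ e^(−Eᵢ/kT) = e^(−0) + e^(−2.42872) = 1.00000 + 0.0881496 = 1.08815.
P₀ = e^(−E₀/kT) / Z = 1.00000/1.08815 = 0.9190.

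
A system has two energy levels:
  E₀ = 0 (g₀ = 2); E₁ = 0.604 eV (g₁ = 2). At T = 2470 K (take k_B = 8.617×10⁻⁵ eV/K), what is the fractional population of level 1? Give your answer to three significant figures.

k_BT = 8.617×10⁻⁵ × 2470 K = 0.21284 eV.
Eᵢ/kT = 0, 2.8378.
Z = Σ gᵢe^(−Eᵢ/kT) = 2·e^(−0) + 2·e^(−2.8378) = 2.0000 + 0.11711 = 2.1171.
P₁ = g₁ e^(−E₁/kT) / Z = 0.11711/2.1171 = 0.0553.

0.0553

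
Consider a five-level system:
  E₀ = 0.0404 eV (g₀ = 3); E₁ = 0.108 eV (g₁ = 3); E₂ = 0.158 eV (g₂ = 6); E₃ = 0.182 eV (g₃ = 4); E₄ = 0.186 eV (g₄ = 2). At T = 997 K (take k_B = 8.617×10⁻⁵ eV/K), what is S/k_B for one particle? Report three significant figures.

2.67

k_BT = 8.617×10⁻⁵ × 997 K = 0.085911 eV.
Eᵢ/kT = 0.47025, 1.2571, 1.8391, 2.1185, 2.1650.
Z = Σ gᵢe^(−Eᵢ/kT) = 3·e^(−0.47025) + 3·e^(−1.2571) + 6·e^(−1.8391) + 4·e^(−2.1185) + 2·e^(−2.1650) = 1.8745 + 0.85343 + 0.95376 + 0.48085 + 0.22950 = 4.3920.
⟨E⟩ = Σ EᵢPᵢ = 0.10218 eV.
S/k_B = ln Z + ⟨E⟩/kT = ln(4.3920) + 0.10218/0.085911 = 1.4798 + 1.1894 = 2.67.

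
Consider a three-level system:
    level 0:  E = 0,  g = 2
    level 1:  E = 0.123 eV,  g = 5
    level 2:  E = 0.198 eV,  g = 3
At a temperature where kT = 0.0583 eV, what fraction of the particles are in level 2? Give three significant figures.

0.0371

Eᵢ/kT = 0, 2.1098, 3.3962.
Z = Σ gᵢe^(−Eᵢ/kT) = 2·e^(−0) + 5·e^(−2.1098) + 3·e^(−3.3962) = 2.0000 + 0.60631 + 0.10050 = 2.7068.
P₂ = g₂ e^(−E₂/kT) / Z = 0.10050/2.7068 = 0.0371.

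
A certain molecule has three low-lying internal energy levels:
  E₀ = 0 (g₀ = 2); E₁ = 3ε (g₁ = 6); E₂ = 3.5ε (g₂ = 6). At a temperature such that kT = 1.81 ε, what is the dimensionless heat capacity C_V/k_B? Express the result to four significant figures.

0.7985

Eᵢ/kT = 0, 1.65746, 1.93370.
Z = Σ gᵢe^(−Eᵢ/kT) = 2·e^(−0) + 6·e^(−1.65746) + 6·e^(−1.93370) = 2.00000 + 1.14374 + 0.867673 = 4.01141.
⟨E⟩ = 1.61242 ε, ⟨E²⟩ = 5.21579 ε².
C_V/k_B = (⟨E²⟩ − ⟨E⟩²)/(kT)² = (5.21579 − 2.59990)/3.27610 = 0.7985.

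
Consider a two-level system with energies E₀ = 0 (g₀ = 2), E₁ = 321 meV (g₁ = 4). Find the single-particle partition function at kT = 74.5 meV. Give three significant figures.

Z = 2.05

Eᵢ/kT = 0, 4.3087.
Z = Σ gᵢe^(−Eᵢ/kT) = 2·e^(−0) + 4·e^(−4.3087) = 2.0000 + 0.053804 = 2.0538.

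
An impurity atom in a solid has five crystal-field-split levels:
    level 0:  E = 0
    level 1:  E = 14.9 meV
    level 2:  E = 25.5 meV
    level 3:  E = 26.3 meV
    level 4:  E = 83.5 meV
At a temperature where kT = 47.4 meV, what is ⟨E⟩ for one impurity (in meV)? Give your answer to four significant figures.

18.04 meV

Eᵢ/kT = 0, 0.314346, 0.537975, 0.554852, 1.76160.
Z = Σ e^(−Eᵢ/kT) = e^(−0) + e^(−0.314346) + e^(−0.537975) + e^(−0.554852) + e^(−1.76160) = 1.00000 + 0.730266 + 0.583930 + 0.574157 + 0.171770 = 3.06012.
⟨E⟩ = Σ Eᵢ e^(−Eᵢ/kT) / Z = (0·1.00000 + 14.9·0.730266 + 25.5·0.583930 + 26.3·0.574157 + 83.5·0.171770) / 3.06012 = 18.04 meV.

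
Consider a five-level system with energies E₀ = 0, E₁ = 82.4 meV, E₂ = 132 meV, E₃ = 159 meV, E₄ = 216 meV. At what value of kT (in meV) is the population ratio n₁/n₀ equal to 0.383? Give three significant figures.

85.9 meV

n₁/n₀ = exp[−(E₁−E₀)/kT] = 0.383.
⇒ (E₁−E₀)/kT = ln(1/0.383) = ln(2.6110) = 0.95973.
kT = 82.4 meV / 0.95973 = 85.9 meV.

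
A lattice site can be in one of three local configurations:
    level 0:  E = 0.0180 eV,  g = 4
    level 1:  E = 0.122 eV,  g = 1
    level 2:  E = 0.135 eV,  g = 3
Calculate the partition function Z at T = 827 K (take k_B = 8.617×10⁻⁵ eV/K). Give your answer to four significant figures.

k_BT = 8.617×10⁻⁵ × 827 K = 0.0712626 eV.
Eᵢ/kT = 0.252587, 1.71198, 1.89440.
Z = Σ gᵢe^(−Eᵢ/kT) = 4·e^(−0.252587) + 1·e^(−1.71198) + 3·e^(−1.89440) = 3.10715 + 0.180508 + 0.451226 = 3.73888.

Z = 3.739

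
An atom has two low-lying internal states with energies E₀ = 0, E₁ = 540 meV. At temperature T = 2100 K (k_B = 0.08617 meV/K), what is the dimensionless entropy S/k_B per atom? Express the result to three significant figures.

k_BT = 0.08617 × 2100 K = 180.96 meV.
Eᵢ/kT = 0, 2.9841.
Z = Σ e^(−Eᵢ/kT) = e^(−0) + e^(−2.9841) = 1.0000 + 0.050585 = 1.0506.
⟨E⟩ = Σ EᵢPᵢ = 26.000 meV.
S/k_B = ln Z + ⟨E⟩/kT = ln(1.0506) + 26.000/180.96 = 0.049361 + 0.14368 = 0.193.

0.193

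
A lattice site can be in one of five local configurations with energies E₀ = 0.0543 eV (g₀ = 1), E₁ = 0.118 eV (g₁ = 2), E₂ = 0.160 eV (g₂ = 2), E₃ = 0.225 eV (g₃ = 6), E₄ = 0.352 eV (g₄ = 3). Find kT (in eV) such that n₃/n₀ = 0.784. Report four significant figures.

n₃/n₀ = (g₃/g₀) exp[−(E₃−E₀)/kT] = 0.784.
⇒ (E₃−E₀)/kT = ln((6/1)/0.784) = ln(7.65306) = 2.03511.
kT = 0.1707 eV / 2.03511 = 0.08388 eV.

0.08388 eV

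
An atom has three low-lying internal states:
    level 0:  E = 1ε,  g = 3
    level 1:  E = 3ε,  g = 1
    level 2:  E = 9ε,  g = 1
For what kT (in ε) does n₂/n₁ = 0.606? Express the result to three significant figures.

n₂/n₁ = (g₂/g₁) exp[−(E₂−E₁)/kT] = 0.606.
⇒ (E₂−E₁)/kT = ln((1/1)/0.606) = ln(1.6502) = 0.50090.
kT = 6ε / 0.50090 = 12.0 ε.

12.0 ε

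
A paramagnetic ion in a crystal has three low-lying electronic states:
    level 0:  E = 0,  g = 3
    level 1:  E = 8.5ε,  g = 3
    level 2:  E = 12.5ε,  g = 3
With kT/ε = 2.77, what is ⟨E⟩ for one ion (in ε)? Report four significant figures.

0.5033 ε

Eᵢ/kT = 0, 3.06859, 4.51264.
Z = Σ gᵢe^(−Eᵢ/kT) = 3·e^(−0) + 3·e^(−3.06859) + 3·e^(−4.51264) = 3.00000 + 0.139460 + 0.0329084 = 3.17237.
⟨E⟩ = Σ Eᵢ gᵢe^(−Eᵢ/kT) / Z = (0·3.00000 + 8.5·0.139460 + 12.5·0.0329084) / 3.17237 = 0.5033 ε.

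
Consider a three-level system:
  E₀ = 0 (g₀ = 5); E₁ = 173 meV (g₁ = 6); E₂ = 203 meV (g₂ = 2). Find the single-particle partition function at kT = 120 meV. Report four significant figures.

Z = 6.788

Eᵢ/kT = 0, 1.44167, 1.69167.
Z = Σ gᵢe^(−Eᵢ/kT) = 5·e^(−0) + 6·e^(−1.44167) + 2·e^(−1.69167) = 5.00000 + 1.41919 + 0.368423 = 6.78761.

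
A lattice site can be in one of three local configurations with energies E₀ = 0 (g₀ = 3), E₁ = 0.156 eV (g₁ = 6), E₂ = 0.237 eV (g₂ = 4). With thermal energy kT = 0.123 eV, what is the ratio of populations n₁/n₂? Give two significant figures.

2.9

n₁/n₂ = (g₁/g₂) exp[−(E₁−E₂)/kT] = (6/4) × exp(−(-0.081 eV)/(0.123 eV)) = (6/4) × exp(0.6585) = 2.9.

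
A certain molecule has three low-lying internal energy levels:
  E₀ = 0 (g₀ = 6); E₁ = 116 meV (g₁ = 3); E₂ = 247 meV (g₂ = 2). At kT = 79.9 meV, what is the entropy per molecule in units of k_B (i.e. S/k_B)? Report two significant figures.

Eᵢ/kT = 0, 1.452, 3.091.
Z = Σ gᵢe^(−Eᵢ/kT) = 6·e^(−0) + 3·e^(−1.452) + 2·e^(−3.091) = 6.000 + 0.7023 + 0.09091 = 6.793.
⟨E⟩ = Σ EᵢPᵢ = 15.30 meV.
S/k_B = ln Z + ⟨E⟩/kT = ln(6.793) + 15.30/79.9 = 1.916 + 0.1915 = 2.1.

2.1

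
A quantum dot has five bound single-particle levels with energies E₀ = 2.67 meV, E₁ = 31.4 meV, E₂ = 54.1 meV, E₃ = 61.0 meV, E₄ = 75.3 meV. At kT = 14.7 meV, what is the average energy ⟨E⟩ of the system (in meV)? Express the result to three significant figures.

Eᵢ/kT = 0.18163, 2.1361, 3.6803, 4.1497, 5.1224.
Z = Σ e^(−Eᵢ/kT) = e^(−0.18163) + e^(−2.1361) + e^(−3.6803) + e^(−4.1497) + e^(−5.1224) = 0.83391 + 0.11811 + 0.025215 + 0.015769 + 0.0059617 = 0.99897.
⟨E⟩ = Σ Eᵢ e^(−Eᵢ/kT) / Z = (2.67·0.83391 + 31.4·0.11811 + 54.1·0.025215 + 61.0·0.015769 + 75.3·0.0059617) / 0.99897 = 8.72 meV.

8.72 meV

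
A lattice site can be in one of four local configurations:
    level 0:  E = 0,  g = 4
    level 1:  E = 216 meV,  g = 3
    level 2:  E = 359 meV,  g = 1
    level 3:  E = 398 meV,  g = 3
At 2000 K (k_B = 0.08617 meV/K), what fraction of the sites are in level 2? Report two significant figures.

k_BT = 0.08617 × 2000 K = 172.3 meV.
Eᵢ/kT = 0, 1.254, 2.084, 2.310.
Z = Σ gᵢe^(−Eᵢ/kT) = 4·e^(−0) + 3·e^(−1.254) + 1·e^(−2.084) + 3·e^(−2.310) = 4.000 + 0.8561 + 0.1244 + 0.2978 = 5.278.
P₂ = g₂ e^(−E₂/kT) / Z = 0.1244/5.278 = 0.024.

0.024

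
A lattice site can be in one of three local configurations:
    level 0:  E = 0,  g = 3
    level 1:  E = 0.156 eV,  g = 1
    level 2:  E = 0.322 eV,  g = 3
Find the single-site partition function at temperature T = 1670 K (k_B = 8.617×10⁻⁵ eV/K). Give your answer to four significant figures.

k_BT = 8.617×10⁻⁵ × 1670 K = 0.143904 eV.
Eᵢ/kT = 0, 1.08406, 2.23760.
Z = Σ gᵢe^(−Eᵢ/kT) = 3·e^(−0) + 1·e^(−1.08406) + 3·e^(−2.23760) = 3.00000 + 0.338220 + 0.320143 = 3.65836.

Z = 3.658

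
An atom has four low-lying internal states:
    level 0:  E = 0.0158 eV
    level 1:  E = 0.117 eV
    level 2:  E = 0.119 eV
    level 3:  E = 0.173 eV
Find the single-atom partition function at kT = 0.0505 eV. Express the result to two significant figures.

Z = 0.96

Eᵢ/kT = 0.3129, 2.317, 2.356, 3.426.
Z = Σ e^(−Eᵢ/kT) = e^(−0.3129) + e^(−2.317) + e^(−2.356) + e^(−3.426) = 0.7313 + 0.09857 + 0.09480 + 0.03252 = 0.9572.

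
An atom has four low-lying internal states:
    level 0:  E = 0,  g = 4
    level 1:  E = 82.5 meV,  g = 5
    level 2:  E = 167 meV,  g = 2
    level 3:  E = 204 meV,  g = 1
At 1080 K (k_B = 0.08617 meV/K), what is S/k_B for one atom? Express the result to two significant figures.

2.3

k_BT = 0.08617 × 1080 K = 93.06 meV.
Eᵢ/kT = 0, 0.8865, 1.795, 2.192.
Z = Σ gᵢe^(−Eᵢ/kT) = 4·e^(−0) + 5·e^(−0.8865) + 2·e^(−1.795) + 1·e^(−2.192) = 4.000 + 2.060 + 0.3323 + 0.1117 = 6.504.
⟨E⟩ = Σ EᵢPᵢ = 38.17 meV.
S/k_B = ln Z + ⟨E⟩/kT = ln(6.504) + 38.17/93.06 = 1.872 + 0.4102 = 2.3.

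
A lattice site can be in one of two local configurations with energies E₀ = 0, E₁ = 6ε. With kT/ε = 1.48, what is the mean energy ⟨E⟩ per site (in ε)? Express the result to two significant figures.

Eᵢ/kT = 0, 4.054.
Z = Σ e^(−Eᵢ/kT) = e^(−0) + e^(−4.054) = 1.000 + 0.01735 = 1.017.
⟨E⟩ = Σ Eᵢ e^(−Eᵢ/kT) / Z = (0·1.000 + 6·0.01735) / 1.017 = 0.10 ε.

0.10 ε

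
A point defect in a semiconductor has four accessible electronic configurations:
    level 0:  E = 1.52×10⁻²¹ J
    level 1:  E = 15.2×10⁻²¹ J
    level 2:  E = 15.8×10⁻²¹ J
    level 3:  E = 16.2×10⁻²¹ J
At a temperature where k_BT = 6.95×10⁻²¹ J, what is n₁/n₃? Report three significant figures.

n₁/n₃ = exp[−(E₁−E₃)/kT] = exp(−(-1.0 ×10⁻²¹ J)/(6.95 ×10⁻²¹ J)) = exp(0.14388) = 1.15.

1.15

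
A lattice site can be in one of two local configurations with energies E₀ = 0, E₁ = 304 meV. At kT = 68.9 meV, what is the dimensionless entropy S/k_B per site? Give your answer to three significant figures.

Eᵢ/kT = 0, 4.4122.
Z = Σ e^(−Eᵢ/kT) = e^(−0) + e^(−4.4122) = 1.0000 + 0.012128 = 1.0121.
⟨E⟩ = Σ EᵢPᵢ = 3.6428 meV.
S/k_B = ln Z + ⟨E⟩/kT = ln(1.0121) + 3.6428/68.9 = 0.012027 + 0.052871 = 0.0649.

0.0649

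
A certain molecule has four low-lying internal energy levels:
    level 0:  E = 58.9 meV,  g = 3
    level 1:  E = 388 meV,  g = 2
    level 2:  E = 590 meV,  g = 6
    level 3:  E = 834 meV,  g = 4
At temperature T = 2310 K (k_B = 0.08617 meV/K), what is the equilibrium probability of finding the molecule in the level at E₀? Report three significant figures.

0.773

k_BT = 0.08617 × 2310 K = 199.05 meV.
Eᵢ/kT = 0.29591, 1.9493, 2.9641, 4.1899.
Z = Σ gᵢe^(−Eᵢ/kT) = 3·e^(−0.29591) + 2·e^(−1.9493) + 6·e^(−2.9641) + 4·e^(−4.1899) = 2.2316 + 0.28475 + 0.30964 + 0.060591 = 2.8866.
P₀ = g₀ e^(−E₀/kT) / Z = 2.2316/2.8866 = 0.773.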